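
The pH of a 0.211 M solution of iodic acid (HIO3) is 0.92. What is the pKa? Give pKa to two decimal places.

[H+] = 10^(-0.92) = 1.20 × 10^-1 M
At equilibrium [HA] = 0.211 − 1.20 × 10^-1 = 9.10 × 10^-2 M
Ka = [H+][A-]/[HA] = (1.20 × 10^-1)² / 9.10 × 10^-2 = 1.58 × 10^-1
pKa = -log(1.58 × 10^-1) = 0.80

pKa = 0.80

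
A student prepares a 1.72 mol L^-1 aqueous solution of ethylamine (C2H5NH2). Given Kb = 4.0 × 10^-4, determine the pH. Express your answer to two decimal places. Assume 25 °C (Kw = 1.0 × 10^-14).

pH = 12.42

C2H5NH2 + H2O ⇌ C2H5NH3+ + OH-
Kb = [OH-]²/(1.72 − [OH-]) = 4.0 × 10^-4
Assume [OH-] ≪ 1.72: [OH-] ≈ √(4.0 × 10^-4 × 1.72) = 2.62 × 10^-2 M
pOH = −log(2.62 × 10^-2) = 1.58; pH = 14.00 − 1.58 = 12.42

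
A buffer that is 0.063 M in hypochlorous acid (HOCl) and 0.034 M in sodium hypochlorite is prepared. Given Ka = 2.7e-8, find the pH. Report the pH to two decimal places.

pH = 7.30

pKa = −log(2.7 × 10^-8) = 7.569
Henderson–Hasselbalch: pH = pKa + log([OCl-]/[HOCl]) = 7.569 + log(0.034/0.063)
pH = 7.569 + (-0.268) = 7.30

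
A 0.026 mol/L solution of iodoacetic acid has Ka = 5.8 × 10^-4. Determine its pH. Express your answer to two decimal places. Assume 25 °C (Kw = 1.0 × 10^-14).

pH = 2.44

ICH2COOH ⇌ ICH2COO- + H+
From the ICE table, Ka = x²/(0.026 − x) = 5.8 × 10^-4.
Here C₀/Ka ≈ 44.8, so the small-x approximation fails. Use the quadratic:
x = [−0.00058 + √(0.00058² + 6.03e-05)]/2 = 3.60 × 10^-3 M
pH = −log(3.60 × 10^-3) = 2.44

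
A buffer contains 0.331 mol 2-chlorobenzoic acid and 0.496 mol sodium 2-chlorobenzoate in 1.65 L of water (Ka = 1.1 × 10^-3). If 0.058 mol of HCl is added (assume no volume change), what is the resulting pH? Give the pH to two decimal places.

After neutralization: n(ClC6H4COOH) = 0.389 mol, n(ClC6H4COO-) = 0.438 mol.
pKa = −log(1.1 × 10^-3) = 2.959
pH = pKa + log([A⁻]/[HA]) = 2.959 + log(0.438/0.389) = 2.959 +0.052

pH = 3.01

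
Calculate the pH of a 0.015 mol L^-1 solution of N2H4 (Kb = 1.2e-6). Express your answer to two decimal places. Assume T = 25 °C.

N2H4 + H2O ⇌ N2H5+ + OH-
From the ICE table, Kb = x²/(0.015 − x) = 1.2 × 10^-6.
Assume x ≪ 0.015: x ≈ √(1.2 × 10^-6 × 0.015) = 1.34 × 10^-4 M
Check: 0.89% ionized — well under 5%, approximation valid.
pOH = −log(1.34 × 10^-4) = 3.87; pH = 14.00 − 3.87 = 10.13

pH = 10.13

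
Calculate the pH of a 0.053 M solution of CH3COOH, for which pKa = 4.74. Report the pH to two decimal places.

CH3COOH ⇌ CH3COO- + H+
Ka = 10^(−4.74) = 1.82 × 10^-5
From the ICE table, Ka = [H+]²/(0.053 − [H+]) = 1.82 × 10^-5.
Assume [H+] ≪ 0.053: [H+] ≈ √(1.82 × 10^-5 × 0.053) = 9.82 × 10^-4 M
([H+]/C₀ = 1.9% < 5%, so the approximation holds.)
pH = −log(9.82 × 10^-4) = 3.01

pH = 3.01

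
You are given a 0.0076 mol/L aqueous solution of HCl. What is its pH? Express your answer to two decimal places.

pH = 2.12

HCl is a strong acid and dissociates completely, so [H+] = 0.0076 M.
pH = -log(0.0076) = 2.12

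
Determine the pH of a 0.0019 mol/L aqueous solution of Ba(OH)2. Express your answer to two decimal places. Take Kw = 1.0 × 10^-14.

Ba(OH)2 is a strong base (each formula unit releases 2 OH-); [OH-] = 0.0038 M.
pOH = -log(0.0038) = 2.42
pH = 14.00 - 2.42 = 11.58

pH = 11.58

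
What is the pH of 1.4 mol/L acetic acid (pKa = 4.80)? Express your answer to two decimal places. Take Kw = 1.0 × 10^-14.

pH = 2.33

CH3COOH ⇌ CH3COO- + H+
Ka = 10^(−4.80) = 1.58 × 10^-5
From the ICE table, Ka = [H+]²/(1.4 − [H+]) = 1.58 × 10^-5.
Since Ka ≪ C₀, [H+] ≈ √(Ka·C₀) = 4.70 × 10^-3 M.
pH = −log(4.70 × 10^-3) = 2.33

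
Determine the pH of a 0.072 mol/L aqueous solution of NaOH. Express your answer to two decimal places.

NaOH is a strong base; [OH-] = 0.072 M.
pOH = -log(0.072) = 1.14
pH = 14.00 - 1.14 = 12.86

pH = 12.86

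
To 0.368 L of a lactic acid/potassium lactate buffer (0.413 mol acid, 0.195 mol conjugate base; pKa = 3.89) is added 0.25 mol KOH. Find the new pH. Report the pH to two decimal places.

OH- converts CH3CH(OH)COOH to CH3CH(OH)COO-: CH3CH(OH)COOH → 0.163 mol, CH3CH(OH)COO- → 0.445 mol.
pH = pKa + log(n_CH3CH(OH)COO-/n_CH3CH(OH)COOH) = 3.89 + log(0.445/0.163) = 3.89 + (+0.436)

pH = 4.33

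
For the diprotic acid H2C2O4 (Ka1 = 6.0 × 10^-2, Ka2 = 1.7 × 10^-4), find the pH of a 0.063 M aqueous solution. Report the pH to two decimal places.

pH = 1.42

Since Ka1 ≫ Ka2, the first ionization dominates [H+].
Ka1 = x²/(0.063 − x) = 6.0 × 10^-2
Solving the quadratic: x = (−Ka1 + √(Ka1² + 4·Ka1·C₀))/2 = 3.84 × 10^-2 M
pH = −log(3.84 × 10^-2) = 1.42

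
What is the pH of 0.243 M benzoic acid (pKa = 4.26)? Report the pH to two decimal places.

C6H5COOH ⇌ C6H5COO- + H+
Ka = 10^(−4.26) = 5.50 × 10^-5
Ka = [H+]²/(0.243 − [H+]) = 5.50 × 10^-5
Neglecting [H+] in the denominator: [H+] = √(5.50 × 10^-5 × 0.243) = 3.66 × 10^-3 M
Check: 1.5% ionized — well under 5%, approximation valid.
pH = −log(3.66 × 10^-3) = 2.44

pH = 2.44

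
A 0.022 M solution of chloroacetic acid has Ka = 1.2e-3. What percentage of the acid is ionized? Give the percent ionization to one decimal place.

20.8%

ClCH2COOH ⇌ ClCH2COO- + H+; let x = [H+] at equilibrium.
Solve x² + 0.0012x − 2.64e-05 = 0 → x = 4.57 × 10^-3 M
Fraction ionized = 4.57 × 10^-3 / 0.022 = 0.2077 → 20.8%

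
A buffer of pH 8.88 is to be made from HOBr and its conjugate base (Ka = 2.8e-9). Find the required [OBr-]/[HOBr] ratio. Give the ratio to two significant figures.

ratio = 2.1

pKa = -log(2.8 × 10^-9) = 8.553
pH = pKa + log(r) ⇒ log(r) = 8.88 − 8.553 = +0.327
r = [OBr-]/[HOBr] = 10^(+0.327) = 2.12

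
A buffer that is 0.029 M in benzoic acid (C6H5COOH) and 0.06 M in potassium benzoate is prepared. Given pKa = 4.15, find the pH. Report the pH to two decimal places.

pH = pKa + log([A⁻]/[HA]) = 4.15 + log(0.06/0.029)
pH = 4.15 + (+0.316) = 4.47

pH = 4.47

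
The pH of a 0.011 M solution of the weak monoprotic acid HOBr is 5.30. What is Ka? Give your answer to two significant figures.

[H+] = 10^(-5.30) = 5.01 × 10^-6 M
At equilibrium [HA] = 0.011 − 5.01 × 10^-6 = 1.10 × 10^-2 M
Ka = [H+][A-]/[HA] = (5.01 × 10^-6)² / 1.10 × 10^-2 = 2.3 × 10^-9

Ka = 2.3 × 10^-9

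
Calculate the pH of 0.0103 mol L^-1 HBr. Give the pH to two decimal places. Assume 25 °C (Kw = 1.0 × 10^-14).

HBr is a strong acid and dissociates completely, so [H+] = 0.0103 M.
pH = -log(0.0103) = 1.99

pH = 1.99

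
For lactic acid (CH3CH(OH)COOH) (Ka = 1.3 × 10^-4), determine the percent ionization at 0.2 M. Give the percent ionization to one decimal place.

CH3CH(OH)COOH ⇌ CH3CH(OH)COO- + H+; let x = [H+] at equilibrium.
x ≈ √(Ka·C₀) = √(1.3 × 10^-4 × 0.2) = 5.10 × 10^-3 M
Fraction ionized = 5.10 × 10^-3 / 0.2 = 0.0255 → 2.5%

2.5%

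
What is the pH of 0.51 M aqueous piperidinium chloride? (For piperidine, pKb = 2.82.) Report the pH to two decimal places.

C5H10NH2+ is the conjugate acid of the weak base C5H10NH.
Kb = 10^(−2.82) = 1.51 × 10^-3
Ka = Kw/Kb = 1.0×10^-14 / 1.51 × 10^-3 = 6.62 × 10^-12
From the ICE table, Ka = [H+]²/(0.51 − [H+]) = 6.62 × 10^-12.
Assume [H+] ≪ 0.51: [H+] ≈ √(6.62 × 10^-12 × 0.51) = 1.84 × 10^-6 M
([H+]/C₀ = 0.00036% < 5%, so the approximation holds.)
pH = −log[H+] = −log(1.84 × 10^-6) = 5.74

pH = 5.74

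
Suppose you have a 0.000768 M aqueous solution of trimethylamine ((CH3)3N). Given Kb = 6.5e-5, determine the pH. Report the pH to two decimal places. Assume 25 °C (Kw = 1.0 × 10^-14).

(CH3)3N + H2O ⇌ (CH3)3NH+ + OH-
From the ICE table, Kb = [OH-]²/(0.000768 − [OH-]) = 6.5 × 10^-5.
Here C₀/Kb ≈ 11.8, so the small-[OH-] approximation fails. Use the quadratic:
[OH-] = (−Kb + √(Kb² + 4·Kb·C₀))/2 = 1.93 × 10^-4 M
pOH = −log(1.93 × 10^-4) = 3.71; pH = 14.00 − 3.71 = 10.29

pH = 10.29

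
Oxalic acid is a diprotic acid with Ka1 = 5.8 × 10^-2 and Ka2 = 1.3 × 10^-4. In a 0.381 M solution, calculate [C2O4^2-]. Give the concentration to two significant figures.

First ionization gives [H+] ≈ [HC2O4-] = 1.22 × 10^-1 M.
Second step: Ka2 = [H+][C2O4^2-]/[HC2O4-] ≈ [C2O4^2-] (since [H+] ≈ [HC2O4-]).
So [C2O4^2-] ≈ Ka2.

1.3 × 10^-4 M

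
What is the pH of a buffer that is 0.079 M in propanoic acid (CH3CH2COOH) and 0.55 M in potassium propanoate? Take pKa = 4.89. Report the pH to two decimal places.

pH = 5.73

Henderson–Hasselbalch: pH = pKa + log([CH3CH2COO-]/[CH3CH2COOH]) = 4.89 + log(0.55/0.079)
pH = 4.89 + (+0.843) = 5.73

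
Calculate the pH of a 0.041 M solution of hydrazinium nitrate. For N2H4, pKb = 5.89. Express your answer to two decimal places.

N2H5+ is the conjugate acid of the weak base N2H4.
Kb = 10^(−5.89) = 1.29 × 10^-6
Ka = Kw/Kb = 1.0×10^-14 / 1.29 × 10^-6 = 7.75 × 10^-9
Ka = [H+]²/(0.041 − [H+]) = 7.75 × 10^-9
Neglecting [H+] in the denominator: [H+] = √(7.75 × 10^-9 × 0.041) = 1.78 × 10^-5 M
([H+]/C₀ = 0.043% < 5%, so the approximation holds.)
pH = −log(1.78 × 10^-5) = 4.75

pH = 4.75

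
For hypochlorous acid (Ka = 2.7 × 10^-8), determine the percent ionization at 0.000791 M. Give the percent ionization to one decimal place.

HOCl ⇌ OCl- + H+; let x = [H+] at equilibrium.
x ≈ √(Ka·C₀) = √(2.7 × 10^-8 × 0.000791) = 4.62 × 10^-6 M
% ionization = x/C₀ × 100% = 4.62 × 10^-6/0.000791 × 100% = 0.6%

0.6%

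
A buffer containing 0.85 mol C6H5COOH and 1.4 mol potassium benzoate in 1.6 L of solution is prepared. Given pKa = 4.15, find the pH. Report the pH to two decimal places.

pH = 4.37

pH = pKa + log([A⁻]/[HA]) = 4.15 + log(1.4/0.85)
pH = 4.15 + (+0.217) = 4.37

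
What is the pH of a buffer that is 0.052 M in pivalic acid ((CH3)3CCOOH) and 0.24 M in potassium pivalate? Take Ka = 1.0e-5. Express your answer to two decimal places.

pKa = −log(1.0 × 10^-5) = 5.000
pH = pKa + log([A⁻]/[HA]) = 5.000 + log(0.24/0.052)
pH = 5.000 + (+0.664) = 5.66

pH = 5.66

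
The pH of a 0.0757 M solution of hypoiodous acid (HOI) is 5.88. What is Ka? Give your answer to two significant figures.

Ka = 2.3 × 10^-11

[H+] = 10^(-5.88) = 1.32 × 10^-6 M
At equilibrium [HA] = 0.0757 − 1.32 × 10^-6 = 7.57 × 10^-2 M
Ka = [H+][A-]/[HA] = (1.32 × 10^-6)² / 7.57 × 10^-2 = 2.3 × 10^-11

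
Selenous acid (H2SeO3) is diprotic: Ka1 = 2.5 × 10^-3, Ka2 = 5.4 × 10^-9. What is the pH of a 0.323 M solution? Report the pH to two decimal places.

Since Ka1 ≫ Ka2, the first ionization dominates [H+].
Ka1 = x²/(0.323 − x) = 2.5 × 10^-3
Solving the quadratic: x = (−Ka1 + √(Ka1² + 4·Ka1·C₀))/2 = 2.72 × 10^-2 M
pH = −log(2.72 × 10^-2) = 1.57

pH = 1.57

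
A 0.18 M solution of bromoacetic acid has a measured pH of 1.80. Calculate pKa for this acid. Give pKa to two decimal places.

[H+] = 10^(-1.80) = 1.58 × 10^-2 M
At equilibrium [HA] = 0.18 − 1.58 × 10^-2 = 1.64 × 10^-1 M
Ka = [H+][A-]/[HA] = (1.58 × 10^-2)² / 1.64 × 10^-1 = 1.52 × 10^-3
pKa = -log(1.52 × 10^-3) = 2.82

pKa = 2.82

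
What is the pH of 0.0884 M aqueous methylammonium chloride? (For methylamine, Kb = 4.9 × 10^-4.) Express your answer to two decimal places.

CH3NH3+ is the conjugate acid of the weak base CH3NH2.
Ka = Kw/Kb = 1.0×10^-14 / 4.9 × 10^-4 = 2.04 × 10^-11
Ka = x²/(0.0884 − x) = 2.04 × 10^-11
Neglecting x in the denominator: x = √(2.04 × 10^-11 × 0.0884) = 1.34 × 10^-6 M
Check: 0.0015% ionized — well under 5%, approximation valid.
pH = −log(1.34 × 10^-6) = 5.87

pH = 5.87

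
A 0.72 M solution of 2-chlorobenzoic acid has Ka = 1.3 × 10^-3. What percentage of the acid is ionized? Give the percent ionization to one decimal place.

ClC6H4COOH ⇌ ClC6H4COO- + H+; let x = [H+] at equilibrium.
x ≈ √(Ka·C₀) = √(1.3 × 10^-3 × 0.72) = 3.06 × 10^-2 M
Fraction ionized = 3.06 × 10^-2 / 0.72 = 0.0425 → 4.2%

4.2%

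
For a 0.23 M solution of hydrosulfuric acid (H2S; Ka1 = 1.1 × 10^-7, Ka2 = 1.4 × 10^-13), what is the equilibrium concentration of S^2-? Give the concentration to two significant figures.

First ionization gives [H+] ≈ [HS-] = 1.59 × 10^-4 M.
Second step: Ka2 = [H+][S^2-]/[HS-] ≈ [S^2-] (since [H+] ≈ [HS-]).
So [S^2-] ≈ Ka2.

1.4 × 10^-13 M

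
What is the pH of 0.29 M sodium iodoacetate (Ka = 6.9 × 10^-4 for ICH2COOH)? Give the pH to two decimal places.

ICH2COO- is the conjugate base of the weak acid ICH2COOH.
Kb = Kw/Ka = 1.0×10^-14 / 6.9 × 10^-4 = 1.45 × 10^-11
From the ICE table, Kb = [OH-]²/(0.29 − [OH-]) = 1.45 × 10^-11.
Since Kb ≪ C₀, [OH-] ≈ √(Kb·C₀) = 2.05 × 10^-6 M.
pOH = −log(2.05 × 10^-6) = 5.69; pH = 14.00 − 5.69 = 8.31

pH = 8.31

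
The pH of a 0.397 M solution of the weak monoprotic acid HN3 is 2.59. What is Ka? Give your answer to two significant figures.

Ka = 1.7 × 10^-5

[H+] = 10^(-2.59) = 2.57 × 10^-3 M
At equilibrium [HA] = 0.397 − 2.57 × 10^-3 = 3.94 × 10^-1 M
Ka = [H+][A-]/[HA] = (2.57 × 10^-3)² / 3.94 × 10^-1 = 1.7 × 10^-5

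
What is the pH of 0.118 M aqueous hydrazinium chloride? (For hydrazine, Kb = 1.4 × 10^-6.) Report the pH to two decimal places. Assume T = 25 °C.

pH = 4.54

N2H5+ is the conjugate acid of the weak base N2H4.
Ka = Kw/Kb = 1.0×10^-14 / 1.4 × 10^-6 = 7.14 × 10^-9
Ka = [H+]²/(0.118 − [H+]) = 7.14 × 10^-9
Assume [H+] ≪ 0.118: [H+] ≈ √(7.14 × 10^-9 × 0.118) = 2.90 × 10^-5 M
pH = −log(2.90 × 10^-5) = 4.54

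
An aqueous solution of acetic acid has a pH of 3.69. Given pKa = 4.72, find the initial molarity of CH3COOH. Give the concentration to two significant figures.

C₀ = 2.4 × 10^-3 M

[H+] = 10^(-3.69) = 2.04 × 10^-4 M = x
Ka = 10^(−4.72) = 1.91 × 10^-5
Ka = x²/(C₀ − x) ⇒ C₀ = x + x²/Ka
C₀ = 2.04 × 10^-4 + (2.04 × 10^-4)²/(1.91 × 10^-5) = 2.38 × 10^-3 M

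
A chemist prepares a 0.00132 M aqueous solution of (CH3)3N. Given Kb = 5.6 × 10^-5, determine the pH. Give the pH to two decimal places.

pH = 10.39

(CH3)3N + H2O ⇌ (CH3)3NH+ + OH-
Kb = [OH-]²/(0.00132 − [OH-]) = 5.6 × 10^-5
[OH-] is not negligible relative to C₀; solve [OH-]² + 5.6e-05·[OH-] − 7.39e-08 = 0.
[OH-] = (−Kb + √(Kb² + 4·Kb·C₀))/2 = 2.45 × 10^-4 M
pOH = 3.61, so pH = 14.00 − pOH = 10.39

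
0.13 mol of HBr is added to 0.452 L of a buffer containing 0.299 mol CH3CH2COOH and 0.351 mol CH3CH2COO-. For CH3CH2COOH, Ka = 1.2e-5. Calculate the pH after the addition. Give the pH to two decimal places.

Added H+ converts CH3CH2COO- to CH3CH2COOH: CH3CH2COOH → 0.429 mol, CH3CH2COO- → 0.221 mol.
pKa = −log(1.2 × 10^-5) = 4.921
Henderson–Hasselbalch with mole ratio 0.221/0.429: pH = 4.921 + (-0.288)

pH = 4.63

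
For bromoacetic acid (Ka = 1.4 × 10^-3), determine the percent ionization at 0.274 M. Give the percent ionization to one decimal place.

BrCH2COOH ⇌ BrCH2COO- + H+; let x = [H+] at equilibrium.
Ka = x²/(C₀ − x); solving the quadratic gives x = 1.89 × 10^-2 M.
% ionization = x/C₀ × 100% = 1.89 × 10^-2/0.274 × 100% = 6.9%

6.9%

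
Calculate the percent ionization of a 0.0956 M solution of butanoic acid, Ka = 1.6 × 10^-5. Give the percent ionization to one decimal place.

CH3(CH2)2COOH ⇌ CH3(CH2)2COO- + H+; let x = [H+] at equilibrium.
x ≈ √(Ka·C₀) = √(1.6 × 10^-5 × 0.0956) = 1.24 × 10^-3 M
Fraction ionized = 1.24 × 10^-3 / 0.0956 = 0.0130 → 1.3%

1.3%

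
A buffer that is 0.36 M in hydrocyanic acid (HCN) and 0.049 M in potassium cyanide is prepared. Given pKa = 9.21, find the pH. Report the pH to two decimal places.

pH = 8.34

pH = pKa + log([A⁻]/[HA]) = 9.21 + log(0.049/0.36)
pH = 9.21 + (-0.866) = 8.34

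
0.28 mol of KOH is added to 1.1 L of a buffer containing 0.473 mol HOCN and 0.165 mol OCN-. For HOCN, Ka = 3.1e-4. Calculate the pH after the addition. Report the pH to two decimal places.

pH = 3.87

After neutralization: n(HOCN) = 0.193 mol, n(OCN-) = 0.445 mol.
pKa = −log(3.1 × 10^-4) = 3.509
pH = pKa + log(n_OCN-/n_HOCN) = 3.509 + log(0.445/0.193) = 3.509 + (+0.363)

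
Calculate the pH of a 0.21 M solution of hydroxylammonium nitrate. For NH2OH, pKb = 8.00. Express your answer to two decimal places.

NH3OH+ is the conjugate acid of the weak base NH2OH.
Kb = 10^(−8.00) = 1.00 × 10^-8
Ka = Kw/Kb = 1.0×10^-14 / 1.00 × 10^-8 = 1.00 × 10^-6
Let x = [H+] at equilibrium. Ka = x²/(0.21 − x).
Assume x ≪ 0.21: x ≈ √(1.00 × 10^-6 × 0.21) = 4.58 × 10^-4 M
pH = −log[H+] = −log(4.58 × 10^-4) = 3.34

pH = 3.34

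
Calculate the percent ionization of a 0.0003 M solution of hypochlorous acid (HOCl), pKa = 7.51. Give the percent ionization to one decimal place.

1.0%

HOCl ⇌ OCl- + H+; let x = [H+] at equilibrium.
Ka = 10^(−7.51) = 3.09 × 10^-8
x ≈ √(Ka·C₀) = √(3.09 × 10^-8 × 0.0003) = 3.04 × 10^-6 M
Fraction ionized = 3.04 × 10^-6 / 0.0003 = 0.0101 → 1.0%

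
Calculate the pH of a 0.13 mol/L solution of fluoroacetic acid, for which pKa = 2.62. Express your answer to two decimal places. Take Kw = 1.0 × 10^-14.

FCH2COOH ⇌ FCH2COO- + H+
Ka = 10^(−2.62) = 2.40 × 10^-3
Let x = [H+] at equilibrium. Ka = x²/(0.13 − x).
Here C₀/Ka ≈ 54.2, so the small-x approximation fails. Use the quadratic:
x = (−Ka + √(Ka² + 4·Ka·C₀))/2 = 1.65 × 10^-2 M
pH = −log[H+] = −log(1.65 × 10^-2) = 1.78

pH = 1.78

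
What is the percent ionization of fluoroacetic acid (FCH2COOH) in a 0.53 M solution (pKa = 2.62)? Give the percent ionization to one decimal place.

6.5%

FCH2COOH ⇌ FCH2COO- + H+; let x = [H+] at equilibrium.
Ka = 10^(−2.62) = 2.40 × 10^-3
Solve x² + 0.0024x − 0.00127 = 0 → x = 3.45 × 10^-2 M
% ionization = x/C₀ × 100% = 3.45 × 10^-2/0.53 × 100% = 6.5%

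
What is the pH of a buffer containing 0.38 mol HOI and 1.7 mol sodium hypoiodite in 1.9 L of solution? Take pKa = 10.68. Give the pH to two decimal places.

Using pH = pKa + log([base]/[acid]) with [base]/[acid] = 1.7/0.38:
pH = 10.68 + (+0.651) = 11.33

pH = 11.33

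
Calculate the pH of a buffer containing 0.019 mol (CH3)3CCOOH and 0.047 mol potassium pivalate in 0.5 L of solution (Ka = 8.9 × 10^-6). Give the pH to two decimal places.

pKa = −log(8.9 × 10^-6) = 5.051
pH = pKa + log([A⁻]/[HA]) = 5.051 + log(0.047/0.019)
pH = 5.051 + (+0.393) = 5.44

pH = 5.44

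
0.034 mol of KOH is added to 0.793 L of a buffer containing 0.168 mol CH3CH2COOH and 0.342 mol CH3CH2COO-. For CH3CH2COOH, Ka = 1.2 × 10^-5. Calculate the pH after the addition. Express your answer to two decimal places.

pH = 5.37

OH- converts CH3CH2COOH to CH3CH2COO-: CH3CH2COOH → 0.134 mol, CH3CH2COO- → 0.376 mol.
pKa = −log(1.2 × 10^-5) = 4.921
pH = pKa + log([A⁻]/[HA]) = 4.921 + log(0.376/0.134) = 4.921 +0.448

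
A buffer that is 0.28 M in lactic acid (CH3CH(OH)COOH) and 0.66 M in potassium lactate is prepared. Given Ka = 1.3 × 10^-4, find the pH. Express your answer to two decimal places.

pKa = −log(1.3 × 10^-4) = 3.886
Henderson–Hasselbalch: pH = pKa + log([CH3CH(OH)COO-]/[CH3CH(OH)COOH]) = 3.886 + log(0.66/0.28)
pH = 3.886 + (+0.372) = 4.26

pH = 4.26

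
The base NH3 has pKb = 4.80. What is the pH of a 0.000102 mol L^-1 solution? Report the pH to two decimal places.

pH = 9.52

NH3 + H2O ⇌ NH4+ + OH-
Kb = 10^(−4.80) = 1.58 × 10^-5
Let x = [OH-] at equilibrium. Kb = x²/(0.000102 − x).
The 5% rule fails; solving x² + Kb·x − Kb·C₀ = 0 exactly:
x = [−1.58e-05 + √(1.58e-05² + 6.45e-09)]/2 = 3.30 × 10^-5 M
pOH = −log(3.30 × 10^-5) = 4.48; pH = 14.00 − 4.48 = 9.52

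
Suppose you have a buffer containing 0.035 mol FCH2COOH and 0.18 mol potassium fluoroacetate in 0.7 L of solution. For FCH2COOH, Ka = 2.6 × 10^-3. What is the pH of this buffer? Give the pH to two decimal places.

pH = 3.30

pKa = −log(2.6 × 10^-3) = 2.585
pH = pKa + log([A⁻]/[HA]) = 2.585 + log(0.18/0.035)
pH = 2.585 + (+0.711) = 3.30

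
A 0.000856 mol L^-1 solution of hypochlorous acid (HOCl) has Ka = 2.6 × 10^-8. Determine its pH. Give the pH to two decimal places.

pH = 5.33

HOCl ⇌ OCl- + H+
From the ICE table, Ka = [H+]²/(0.000856 − [H+]) = 2.6 × 10^-8.
Since Ka ≪ C₀, [H+] ≈ √(Ka·C₀) = 4.72 × 10^-6 M.
Check: 0.55% ionized — well under 5%, approximation valid.
pH = −log[H+] = −log(4.72 × 10^-6) = 5.33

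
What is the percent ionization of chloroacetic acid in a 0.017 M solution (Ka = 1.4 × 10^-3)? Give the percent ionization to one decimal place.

24.9%

ClCH2COOH ⇌ ClCH2COO- + H+; let x = [H+] at equilibrium.
Solve x² + 0.0014x − 2.38e-05 = 0 → x = 4.23 × 10^-3 M
Fraction ionized = 4.23 × 10^-3 / 0.017 = 0.2488 → 24.9%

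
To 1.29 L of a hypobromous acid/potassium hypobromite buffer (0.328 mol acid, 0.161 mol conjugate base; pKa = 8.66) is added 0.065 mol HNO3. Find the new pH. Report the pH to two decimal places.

pH = 8.05

After neutralization: n(HOBr) = 0.393 mol, n(OBr-) = 0.096 mol.
Henderson–Hasselbalch with mole ratio 0.096/0.393: pH = 8.66 + (-0.612)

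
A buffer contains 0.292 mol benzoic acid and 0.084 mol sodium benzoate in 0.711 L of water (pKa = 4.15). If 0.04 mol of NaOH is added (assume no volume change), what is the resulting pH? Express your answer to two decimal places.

After neutralization: n(C6H5COOH) = 0.252 mol, n(C6H5COO-) = 0.124 mol.
pH = pKa + log([A⁻]/[HA]) = 4.15 + log(0.124/0.252) = 4.15 -0.308

pH = 3.84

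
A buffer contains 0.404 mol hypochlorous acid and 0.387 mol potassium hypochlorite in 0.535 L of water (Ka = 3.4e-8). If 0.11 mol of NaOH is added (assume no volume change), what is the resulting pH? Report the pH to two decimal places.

After neutralization: n(HOCl) = 0.294 mol, n(OCl-) = 0.497 mol.
pKa = −log(3.4 × 10^-8) = 7.469
pH = pKa + log(n_OCl-/n_HOCl) = 7.469 + log(0.497/0.294) = 7.469 + (+0.228)

pH = 7.70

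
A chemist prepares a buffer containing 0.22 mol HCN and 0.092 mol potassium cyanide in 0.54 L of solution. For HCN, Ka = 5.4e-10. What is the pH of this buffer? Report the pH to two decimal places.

pKa = −log(5.4 × 10^-10) = 9.268
Henderson–Hasselbalch: pH = pKa + log([CN-]/[HCN]) = 9.268 + log(0.092/0.22)
pH = 9.268 + (-0.379) = 8.89

pH = 8.89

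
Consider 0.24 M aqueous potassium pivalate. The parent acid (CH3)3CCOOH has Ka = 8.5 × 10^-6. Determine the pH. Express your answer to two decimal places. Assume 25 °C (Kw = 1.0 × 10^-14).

pH = 9.23

(CH3)3CCOO- is the conjugate base of the weak acid (CH3)3CCOOH.
Kb = Kw/Ka = 1.0×10^-14 / 8.5 × 10^-6 = 1.18 × 10^-9
Let x = [OH-] at equilibrium. Kb = x²/(0.24 − x).
Assume x ≪ 0.24: x ≈ √(1.18 × 10^-9 × 0.24) = 1.68 × 10^-5 M
(x/C₀ = 0.007% < 5%, so the approximation holds.)
pOH = 4.77, so pH = 14.00 − pOH = 9.23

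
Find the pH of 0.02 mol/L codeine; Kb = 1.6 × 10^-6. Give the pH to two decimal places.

pH = 10.25

C18H21NO3 + H2O ⇌ C18H22NO3+ + OH-
Let x = [OH-] at equilibrium. Kb = x²/(0.02 − x).
Assume x ≪ 0.02: x ≈ √(1.6 × 10^-6 × 0.02) = 1.79 × 10^-4 M
(x/C₀ = 0.89% < 5%, so the approximation holds.)
pOH = −log(1.79 × 10^-4) = 3.75; pH = 14.00 − 3.75 = 10.25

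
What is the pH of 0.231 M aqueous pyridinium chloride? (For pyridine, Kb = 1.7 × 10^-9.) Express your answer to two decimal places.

pH = 2.93

C5H5NH+ is the conjugate acid of the weak base C5H5N.
Ka = Kw/Kb = 1.0×10^-14 / 1.7 × 10^-9 = 5.88 × 10^-6
Ka = [H+]²/(0.231 − [H+]) = 5.88 × 10^-6
Since Ka ≪ C₀, [H+] ≈ √(Ka·C₀) = 1.17 × 10^-3 M.
([H+]/C₀ = 0.5% < 5%, so the approximation holds.)
pH = −log[H+] = −log(1.17 × 10^-3) = 2.93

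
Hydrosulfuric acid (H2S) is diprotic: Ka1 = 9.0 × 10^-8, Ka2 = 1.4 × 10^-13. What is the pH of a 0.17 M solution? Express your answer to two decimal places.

Ka1 ≫ Ka2, so treat the first dissociation as the only significant source of H+.
Ka1 = x²/(0.17 − x) = 9.0 × 10^-8
x ≈ √(9.0 × 10^-8 × 0.17) = 1.24 × 10^-4 M
pH = −log(1.24 × 10^-4) = 3.91

pH = 3.91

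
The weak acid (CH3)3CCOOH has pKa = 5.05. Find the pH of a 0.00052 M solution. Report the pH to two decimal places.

(CH3)3CCOOH ⇌ (CH3)3CCOO- + H+
Ka = 10^(−5.05) = 8.91 × 10^-6
From the ICE table, Ka = [H+]²/(0.00052 − [H+]) = 8.91 × 10^-6.
[H+] is not negligible relative to C₀; solve [H+]² + 8.91e-06·[H+] − 4.63e-09 = 0.
[H+] = [−8.91e-06 + √(8.91e-06² + 1.85e-08)]/2 = 6.38 × 10^-5 M
pH = −log(6.38 × 10^-5) = 4.20

pH = 4.20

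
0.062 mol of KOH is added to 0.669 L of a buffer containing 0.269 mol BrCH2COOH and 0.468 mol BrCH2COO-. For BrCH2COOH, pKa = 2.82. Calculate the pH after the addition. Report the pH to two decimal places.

pH = 3.23

After neutralization: n(BrCH2COOH) = 0.207 mol, n(BrCH2COO-) = 0.53 mol.
pH = pKa + log([A⁻]/[HA]) = 2.82 + log(0.53/0.207) = 2.82 +0.408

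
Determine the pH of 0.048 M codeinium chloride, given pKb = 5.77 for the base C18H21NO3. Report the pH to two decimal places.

pH = 4.77

C18H22NO3+ is the conjugate acid of the weak base C18H21NO3.
Kb = 10^(−5.77) = 1.70 × 10^-6
Ka = Kw/Kb = 1.0×10^-14 / 1.70 × 10^-6 = 5.88 × 10^-9
From the ICE table, Ka = x²/(0.048 − x) = 5.88 × 10^-9.
Assume x ≪ 0.048: x ≈ √(5.88 × 10^-9 × 0.048) = 1.68 × 10^-5 M
(x/C₀ = 0.035% < 5%, so the approximation holds.)
pH = −log(1.68 × 10^-5) = 4.77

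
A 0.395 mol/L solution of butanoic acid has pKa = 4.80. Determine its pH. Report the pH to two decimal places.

pH = 2.60

CH3(CH2)2COOH ⇌ CH3(CH2)2COO- + H+
Ka = 10^(−4.80) = 1.58 × 10^-5
From the ICE table, Ka = [H+]²/(0.395 − [H+]) = 1.58 × 10^-5.
Assume [H+] ≪ 0.395: [H+] ≈ √(1.58 × 10^-5 × 0.395) = 2.50 × 10^-3 M
Check: 0.63% ionized — well under 5%, approximation valid.
pH = −log[H+] = −log(2.50 × 10^-3) = 2.60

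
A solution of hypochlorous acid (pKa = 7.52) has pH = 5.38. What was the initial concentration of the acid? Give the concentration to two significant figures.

C₀ = 5.8 × 10^-4 M

[H+] = 10^(-5.38) = 4.17 × 10^-6 M = x
Ka = 10^(−7.52) = 3.02 × 10^-8
Ka = x²/(C₀ − x) ⇒ C₀ = x + x²/Ka
C₀ = 4.17 × 10^-6 + (4.17 × 10^-6)²/(3.02 × 10^-8) = 5.80 × 10^-4 M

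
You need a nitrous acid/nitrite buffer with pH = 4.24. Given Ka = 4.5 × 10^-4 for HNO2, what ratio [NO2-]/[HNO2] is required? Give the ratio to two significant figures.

pKa = -log(4.5 × 10^-4) = 3.347
pH = pKa + log(r) ⇒ log(r) = 4.24 − 3.347 = +0.893
r = [NO2-]/[HNO2] = 10^(+0.893) = 7.82

ratio = 7.8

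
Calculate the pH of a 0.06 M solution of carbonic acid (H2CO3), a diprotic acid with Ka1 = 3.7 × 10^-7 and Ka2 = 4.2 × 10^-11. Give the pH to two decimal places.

pH = 3.83

Since Ka1 ≫ Ka2, the first ionization dominates [H+].
Ka1 = x²/(0.06 − x) = 3.7 × 10^-7
x ≈ √(3.7 × 10^-7 × 0.06) = 1.49 × 10^-4 M
pH = −log(1.49 × 10^-4) = 3.83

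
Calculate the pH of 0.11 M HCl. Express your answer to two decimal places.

pH = 0.96

HCl is a strong acid and dissociates completely, so [H+] = 0.11 M.
pH = -log(0.11) = 0.96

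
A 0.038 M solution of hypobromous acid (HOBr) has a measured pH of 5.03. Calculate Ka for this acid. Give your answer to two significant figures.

[H+] = 10^(-5.03) = 9.33 × 10^-6 M
At equilibrium [HA] = 0.038 − 9.33 × 10^-6 = 3.80 × 10^-2 M
Ka = [H+][A-]/[HA] = (9.33 × 10^-6)² / 3.80 × 10^-2 = 2.3 × 10^-9

Ka = 2.3 × 10^-9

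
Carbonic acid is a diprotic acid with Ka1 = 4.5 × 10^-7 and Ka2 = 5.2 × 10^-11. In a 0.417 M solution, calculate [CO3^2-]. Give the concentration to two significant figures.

First ionization gives [H+] ≈ [HCO3-] = 4.33 × 10^-4 M.
Second step: Ka2 = [H+][CO3^2-]/[HCO3-] ≈ [CO3^2-] (since [H+] ≈ [HCO3-]).
So [CO3^2-] ≈ Ka2.

5.2 × 10^-11 M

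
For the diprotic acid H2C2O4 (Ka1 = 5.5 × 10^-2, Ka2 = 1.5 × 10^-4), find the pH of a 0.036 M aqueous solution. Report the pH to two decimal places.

pH = 1.61

Since Ka1 ≫ Ka2, the first ionization dominates [H+].
Ka1 = x²/(0.036 − x) = 5.5 × 10^-2
Solving the quadratic: x = (−Ka1 + √(Ka1² + 4·Ka1·C₀))/2 = 2.48 × 10^-2 M
pH = −log(2.48 × 10^-2) = 1.61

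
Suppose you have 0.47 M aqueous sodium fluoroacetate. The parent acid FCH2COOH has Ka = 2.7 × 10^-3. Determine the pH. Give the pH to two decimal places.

FCH2COO- is the conjugate base of the weak acid FCH2COOH.
Kb = Kw/Ka = 1.0×10^-14 / 2.7 × 10^-3 = 3.70 × 10^-12
From the ICE table, Kb = [OH-]²/(0.47 − [OH-]) = 3.70 × 10^-12.
Since Kb ≪ C₀, [OH-] ≈ √(Kb·C₀) = 1.32 × 10^-6 M.
Check: 0.00028% ionized — well under 5%, approximation valid.
pOH = −log(1.32 × 10^-6) = 5.88; pH = 14.00 − 5.88 = 8.12

pH = 8.12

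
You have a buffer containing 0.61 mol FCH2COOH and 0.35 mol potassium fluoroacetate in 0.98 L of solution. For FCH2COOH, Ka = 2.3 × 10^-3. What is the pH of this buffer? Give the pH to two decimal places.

pKa = −log(2.3 × 10^-3) = 2.638
Henderson–Hasselbalch: pH = pKa + log([FCH2COO-]/[FCH2COOH]) = 2.638 + log(0.35/0.61)
pH = 2.638 + (-0.241) = 2.40

pH = 2.40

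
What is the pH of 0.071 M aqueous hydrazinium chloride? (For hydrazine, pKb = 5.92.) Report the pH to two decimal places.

N2H5+ is the conjugate acid of the weak base N2H4.
Kb = 10^(−5.92) = 1.20 × 10^-6
Ka = Kw/Kb = 1.0×10^-14 / 1.20 × 10^-6 = 8.33 × 10^-9
Ka = [H+]²/(0.071 − [H+]) = 8.33 × 10^-9
Since Ka ≪ C₀, [H+] ≈ √(Ka·C₀) = 2.43 × 10^-5 M.
([H+]/C₀ = 0.034% < 5%, so the approximation holds.)
pH = −log(2.43 × 10^-5) = 4.61

pH = 4.61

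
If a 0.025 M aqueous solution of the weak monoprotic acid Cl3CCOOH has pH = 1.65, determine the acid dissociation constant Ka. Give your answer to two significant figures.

Ka = 1.9 × 10^-1

[H+] = 10^(-1.65) = 2.24 × 10^-2 M
At equilibrium [HA] = 0.025 − 2.24 × 10^-2 = 2.60 × 10^-3 M
Ka = [H+][A-]/[HA] = (2.24 × 10^-2)² / 2.60 × 10^-3 = 1.9 × 10^-1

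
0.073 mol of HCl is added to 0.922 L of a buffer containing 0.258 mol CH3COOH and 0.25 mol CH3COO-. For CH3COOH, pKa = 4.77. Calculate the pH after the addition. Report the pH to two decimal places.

After neutralization: n(CH3COOH) = 0.331 mol, n(CH3COO-) = 0.177 mol.
pH = pKa + log(n_CH3COO-/n_CH3COOH) = 4.77 + log(0.177/0.331) = 4.77 + (-0.272)

pH = 4.50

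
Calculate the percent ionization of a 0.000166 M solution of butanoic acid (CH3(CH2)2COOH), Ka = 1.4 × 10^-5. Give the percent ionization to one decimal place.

25.1%

CH3(CH2)2COOH ⇌ CH3(CH2)2COO- + H+; let x = [H+] at equilibrium.
Solve x² + 1.4e-05x − 2.32e-09 = 0 → x = 4.17 × 10^-5 M
% ionization = x/C₀ × 100% = 4.17 × 10^-5/0.000166 × 100% = 25.1%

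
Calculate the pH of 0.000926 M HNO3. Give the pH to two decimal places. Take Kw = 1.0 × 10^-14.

pH = 3.03

HNO3 is a strong acid and dissociates completely, so [H+] = 0.000926 M.
pH = -log(0.000926) = 3.03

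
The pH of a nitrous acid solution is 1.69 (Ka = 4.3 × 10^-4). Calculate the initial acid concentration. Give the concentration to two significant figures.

[H+] = 10^(-1.69) = 2.04 × 10^-2 M = x
Ka = x²/(C₀ − x) ⇒ C₀ = x + x²/Ka
C₀ = 2.04 × 10^-2 + (2.04 × 10^-2)²/(4.3 × 10^-4) = 9.88 × 10^-1 M

C₀ = 9.9 × 10^-1 M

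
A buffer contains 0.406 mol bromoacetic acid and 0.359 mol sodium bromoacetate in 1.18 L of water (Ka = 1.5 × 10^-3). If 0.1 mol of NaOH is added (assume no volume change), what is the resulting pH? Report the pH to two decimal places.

After neutralization: n(BrCH2COOH) = 0.306 mol, n(BrCH2COO-) = 0.459 mol.
pKa = −log(1.5 × 10^-3) = 2.824
Henderson–Hasselbalch with mole ratio 0.459/0.306: pH = 2.824 + (+0.176)

pH = 3.00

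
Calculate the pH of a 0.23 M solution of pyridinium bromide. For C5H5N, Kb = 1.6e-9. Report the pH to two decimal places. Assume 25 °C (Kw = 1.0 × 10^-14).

pH = 2.92

C5H5NH+ is the conjugate acid of the weak base C5H5N.
Ka = Kw/Kb = 1.0×10^-14 / 1.6 × 10^-9 = 6.25 × 10^-6
From the ICE table, Ka = x²/(0.23 − x) = 6.25 × 10^-6.
Since Ka ≪ C₀, x ≈ √(Ka·C₀) = 1.20 × 10^-3 M.
pH = −log[H+] = −log(1.20 × 10^-3) = 2.92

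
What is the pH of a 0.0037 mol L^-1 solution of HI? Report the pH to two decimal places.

pH = 2.43

HI is a strong acid and dissociates completely, so [H+] = 0.0037 M.
pH = -log(0.0037) = 2.43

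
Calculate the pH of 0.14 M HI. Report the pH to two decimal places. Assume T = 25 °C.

pH = 0.85

HI is a strong acid and dissociates completely, so [H+] = 0.14 M.
pH = -log(0.14) = 0.85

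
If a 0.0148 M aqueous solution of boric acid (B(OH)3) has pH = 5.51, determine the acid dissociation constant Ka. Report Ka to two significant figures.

[H+] = 10^(-5.51) = 3.09 × 10^-6 M
At equilibrium [HA] = 0.0148 − 3.09 × 10^-6 = 1.48 × 10^-2 M
Ka = [H+][A-]/[HA] = (3.09 × 10^-6)² / 1.48 × 10^-2 = 6.5 × 10^-10

Ka = 6.5 × 10^-10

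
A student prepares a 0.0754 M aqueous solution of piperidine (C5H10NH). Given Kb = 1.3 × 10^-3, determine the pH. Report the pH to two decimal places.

C5H10NH + H2O ⇌ C5H10NH2+ + OH-
Kb = x²/(0.0754 − x) = 1.3 × 10^-3
Here C₀/Kb ≈ 58, so the small-x approximation fails. Use the quadratic:
x = [−0.0013 + √(0.0013² + 0.000392)]/2 = 9.27 × 10^-3 M
pOH = 2.03, so pH = 14.00 − pOH = 11.97

pH = 11.97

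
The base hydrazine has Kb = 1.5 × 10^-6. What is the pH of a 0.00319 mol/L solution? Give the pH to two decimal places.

pH = 9.84

N2H4 + H2O ⇌ N2H5+ + OH-
From the ICE table, Kb = x²/(0.00319 − x) = 1.5 × 10^-6.
Neglecting x in the denominator: x = √(1.5 × 10^-6 × 0.00319) = 6.92 × 10^-5 M
(x/C₀ = 2.2% < 5%, so the approximation holds.)
pOH = −log(6.92 × 10^-5) = 4.16; pH = 14.00 − 4.16 = 9.84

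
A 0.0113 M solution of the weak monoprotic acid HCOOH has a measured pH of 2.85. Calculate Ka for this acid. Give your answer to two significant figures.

[H+] = 10^(-2.85) = 1.41 × 10^-3 M
At equilibrium [HA] = 0.0113 − 1.41 × 10^-3 = 9.89 × 10^-3 M
Ka = [H+][A-]/[HA] = (1.41 × 10^-3)² / 9.89 × 10^-3 = 2.0 × 10^-4

Ka = 2.0 × 10^-4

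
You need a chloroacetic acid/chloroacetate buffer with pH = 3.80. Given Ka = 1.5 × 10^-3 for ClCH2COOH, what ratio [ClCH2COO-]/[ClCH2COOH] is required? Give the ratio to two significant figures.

ratio = 9.5

pKa = -log(1.5 × 10^-3) = 2.824
pH = pKa + log(r) ⇒ log(r) = 3.80 − 2.824 = +0.976
r = [ClCH2COO-]/[ClCH2COOH] = 10^(+0.976) = 9.46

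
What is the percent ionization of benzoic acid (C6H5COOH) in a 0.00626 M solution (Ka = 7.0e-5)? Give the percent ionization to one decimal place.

C6H5COOH ⇌ C6H5COO- + H+; let x = [H+] at equilibrium.
Solve x² + 7e-05x − 4.38e-07 = 0 → x = 6.28 × 10^-4 M
Fraction ionized = 6.28 × 10^-4 / 0.00626 = 0.1003 → 10.0%

10.0%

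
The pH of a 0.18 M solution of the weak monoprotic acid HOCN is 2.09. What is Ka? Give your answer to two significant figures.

[H+] = 10^(-2.09) = 8.13 × 10^-3 M
At equilibrium [HA] = 0.18 − 8.13 × 10^-3 = 1.72 × 10^-1 M
Ka = [H+][A-]/[HA] = (8.13 × 10^-3)² / 1.72 × 10^-1 = 3.8 × 10^-4

Ka = 3.8 × 10^-4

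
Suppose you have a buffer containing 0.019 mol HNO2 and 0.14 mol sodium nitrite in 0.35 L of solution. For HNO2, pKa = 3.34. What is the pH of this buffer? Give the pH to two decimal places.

Using pH = pKa + log([base]/[acid]) with [base]/[acid] = 0.14/0.019:
pH = 3.34 + (+0.867) = 4.21

pH = 4.21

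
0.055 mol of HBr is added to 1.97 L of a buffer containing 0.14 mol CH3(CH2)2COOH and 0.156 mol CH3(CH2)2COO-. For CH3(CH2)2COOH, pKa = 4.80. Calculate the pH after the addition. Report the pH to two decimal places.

Added H+ converts CH3(CH2)2COO- to CH3(CH2)2COOH: CH3(CH2)2COOH → 0.195 mol, CH3(CH2)2COO- → 0.101 mol.
pH = pKa + log(n_CH3(CH2)2COO-/n_CH3(CH2)2COOH) = 4.80 + log(0.101/0.195) = 4.80 + (-0.286)

pH = 4.51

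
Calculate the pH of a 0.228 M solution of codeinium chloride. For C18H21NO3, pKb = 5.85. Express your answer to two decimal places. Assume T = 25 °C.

C18H22NO3+ is the conjugate acid of the weak base C18H21NO3.
Kb = 10^(−5.85) = 1.41 × 10^-6
Ka = Kw/Kb = 1.0×10^-14 / 1.41 × 10^-6 = 7.09 × 10^-9
Ka = x²/(0.228 − x) = 7.09 × 10^-9
Assume x ≪ 0.228: x ≈ √(7.09 × 10^-9 × 0.228) = 4.02 × 10^-5 M
(x/C₀ = 0.018% < 5%, so the approximation holds.)
pH = −log(4.02 × 10^-5) = 4.40

pH = 4.40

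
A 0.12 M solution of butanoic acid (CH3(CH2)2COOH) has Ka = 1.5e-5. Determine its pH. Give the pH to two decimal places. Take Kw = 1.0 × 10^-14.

CH3(CH2)2COOH ⇌ CH3(CH2)2COO- + H+
From the ICE table, Ka = [H+]²/(0.12 − [H+]) = 1.5 × 10^-5.
Assume [H+] ≪ 0.12: [H+] ≈ √(1.5 × 10^-5 × 0.12) = 1.34 × 10^-3 M
Check: 1.1% ionized — well under 5%, approximation valid.
pH = −log(1.34 × 10^-3) = 2.87

pH = 2.87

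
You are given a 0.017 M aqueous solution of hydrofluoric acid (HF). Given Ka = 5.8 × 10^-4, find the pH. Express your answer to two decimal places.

pH = 2.54

HF ⇌ F- + H+
Ka = [H+]²/(0.017 − [H+]) = 5.8 × 10^-4
The 5% rule fails; solving [H+]² + Ka·[H+] − Ka·C₀ = 0 exactly:
[H+] = (−Ka + √(Ka² + 4·Ka·C₀))/2 = 2.86 × 10^-3 M
pH = −log[H+] = −log(2.86 × 10^-3) = 2.54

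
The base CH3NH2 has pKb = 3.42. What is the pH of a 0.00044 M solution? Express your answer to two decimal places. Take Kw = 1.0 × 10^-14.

CH3NH2 + H2O ⇌ CH3NH3+ + OH-
Kb = 10^(−3.42) = 3.80 × 10^-4
Let x = [OH-] at equilibrium. Kb = x²/(0.00044 − x).
x is not negligible relative to C₀; solve x² + 0.00038·x − 1.67e-07 = 0.
x = (−Kb + √(Kb² + 4·Kb·C₀))/2 = 2.61 × 10^-4 M
pOH = 3.58, so pH = 14.00 − pOH = 10.42

pH = 10.42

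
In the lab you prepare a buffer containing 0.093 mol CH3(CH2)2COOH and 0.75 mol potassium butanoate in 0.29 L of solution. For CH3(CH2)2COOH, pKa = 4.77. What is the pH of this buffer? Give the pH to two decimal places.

Henderson–Hasselbalch: pH = pKa + log([CH3(CH2)2COO-]/[CH3(CH2)2COOH]) = 4.77 + log(0.75/0.093)
pH = 4.77 + (+0.907) = 5.68

pH = 5.68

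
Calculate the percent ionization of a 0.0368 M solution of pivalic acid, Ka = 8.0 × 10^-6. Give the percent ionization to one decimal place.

(CH3)3CCOOH ⇌ (CH3)3CCOO- + H+; let x = [H+] at equilibrium.
x ≈ √(Ka·C₀) = √(8.0 × 10^-6 × 0.0368) = 5.43 × 10^-4 M
% ionization = x/C₀ × 100% = 5.43 × 10^-4/0.0368 × 100% = 1.5%

1.5%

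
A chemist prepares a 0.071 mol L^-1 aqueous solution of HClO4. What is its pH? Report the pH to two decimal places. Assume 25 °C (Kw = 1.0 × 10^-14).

pH = 1.15

HClO4 is a strong acid and dissociates completely, so [H+] = 0.071 M.
pH = -log(0.071) = 1.15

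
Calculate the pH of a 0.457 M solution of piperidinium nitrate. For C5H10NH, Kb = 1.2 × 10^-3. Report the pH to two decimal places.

C5H10NH2+ is the conjugate acid of the weak base C5H10NH.
Ka = Kw/Kb = 1.0×10^-14 / 1.2 × 10^-3 = 8.33 × 10^-12
From the ICE table, Ka = [H+]²/(0.457 − [H+]) = 8.33 × 10^-12.
Assume [H+] ≪ 0.457: [H+] ≈ √(8.33 × 10^-12 × 0.457) = 1.95 × 10^-6 M
Check: 0.00043% ionized — well under 5%, approximation valid.
pH = −log(1.95 × 10^-6) = 5.71

pH = 5.71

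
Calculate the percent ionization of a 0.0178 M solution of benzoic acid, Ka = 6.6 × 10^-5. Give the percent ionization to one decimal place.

5.9%

C6H5COOH ⇌ C6H5COO- + H+; let x = [H+] at equilibrium.
Ka = x²/(C₀ − x); solving the quadratic gives x = 1.05 × 10^-3 M.
Fraction ionized = 1.05 × 10^-3 / 0.0178 = 0.0590 → 5.9%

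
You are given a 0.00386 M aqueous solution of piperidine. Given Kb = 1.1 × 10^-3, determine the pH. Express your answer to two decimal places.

pH = 11.20

C5H10NH + H2O ⇌ C5H10NH2+ + OH-
Kb = [OH-]²/(0.00386 − [OH-]) = 1.1 × 10^-3
[OH-] is not negligible relative to C₀; solve [OH-]² + 0.0011·[OH-] − 4.25e-06 = 0.
[OH-] = (−Kb + √(Kb² + 4·Kb·C₀))/2 = 1.58 × 10^-3 M
pOH = −log(1.58 × 10^-3) = 2.80; pH = 14.00 − 2.80 = 11.20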